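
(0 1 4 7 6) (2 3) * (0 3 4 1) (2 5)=(2 4 7 6 3 5) 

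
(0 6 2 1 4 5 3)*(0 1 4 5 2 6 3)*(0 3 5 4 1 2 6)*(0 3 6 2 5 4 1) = (0 4 2)(3 5 6)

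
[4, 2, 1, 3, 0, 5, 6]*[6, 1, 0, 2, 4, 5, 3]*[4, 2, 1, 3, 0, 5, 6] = [0, 4, 2, 1, 6, 5, 3]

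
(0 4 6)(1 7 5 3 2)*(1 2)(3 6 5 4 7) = (0 7 4 5 6)(1 3)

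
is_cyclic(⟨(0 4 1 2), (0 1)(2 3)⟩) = no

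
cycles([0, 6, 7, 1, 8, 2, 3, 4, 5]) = (1 6 3)(2 7 4 8 5)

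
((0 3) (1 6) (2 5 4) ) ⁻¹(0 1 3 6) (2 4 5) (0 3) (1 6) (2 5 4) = (0 1 3 6) (2 4 5) 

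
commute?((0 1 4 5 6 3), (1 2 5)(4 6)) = no:(0 1 4 5 6 3)*(1 2 5)(4 6) = (0 2 5 4 1 6 3), (1 2 5)(4 6)*(0 1 4 5 6 3) = (0 1 2 6 5 4 3)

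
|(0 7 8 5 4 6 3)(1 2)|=14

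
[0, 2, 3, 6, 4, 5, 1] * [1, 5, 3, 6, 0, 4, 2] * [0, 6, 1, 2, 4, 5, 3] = [6, 2, 3, 1, 0, 4, 5]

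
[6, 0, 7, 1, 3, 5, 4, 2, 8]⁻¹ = [1, 3, 7, 4, 6, 5, 0, 2, 8]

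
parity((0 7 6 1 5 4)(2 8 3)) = odd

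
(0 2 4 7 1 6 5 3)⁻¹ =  (0 3 5 6 1 7 4 2)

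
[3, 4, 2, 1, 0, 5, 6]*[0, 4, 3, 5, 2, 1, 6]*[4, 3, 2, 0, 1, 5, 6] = [5, 2, 0, 1, 4, 3, 6]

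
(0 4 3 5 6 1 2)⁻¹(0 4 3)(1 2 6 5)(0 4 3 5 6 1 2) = (0 1 6 2)(3 5 4)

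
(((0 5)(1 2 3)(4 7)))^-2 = (1 2 3)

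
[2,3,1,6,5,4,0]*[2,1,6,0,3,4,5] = [6,0,1,5,4,3,2] 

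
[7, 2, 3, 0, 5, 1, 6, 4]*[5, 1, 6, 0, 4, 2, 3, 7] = [7, 6, 0, 5, 2, 1, 3, 4]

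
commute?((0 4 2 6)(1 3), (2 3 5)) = no:(0 4 2 6)(1 3)*(2 3 5) = (0 4 3 1 5 2 6), (2 3 5)*(0 4 2 6)(1 3) = (0 4 2 1 3 5 6)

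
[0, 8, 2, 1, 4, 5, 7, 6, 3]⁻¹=[0, 3, 2, 8, 4, 5, 7, 6, 1]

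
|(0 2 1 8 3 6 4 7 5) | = 9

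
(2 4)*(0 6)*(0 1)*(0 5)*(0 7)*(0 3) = (0 6 1 5 7 3)(2 4)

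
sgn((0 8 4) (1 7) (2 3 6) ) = -1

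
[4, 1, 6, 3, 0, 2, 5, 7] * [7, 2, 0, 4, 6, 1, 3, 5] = [6, 2, 3, 4, 7, 0, 1, 5]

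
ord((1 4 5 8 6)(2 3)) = 10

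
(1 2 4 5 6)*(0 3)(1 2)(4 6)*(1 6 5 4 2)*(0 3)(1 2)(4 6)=(1 4 6 2 5)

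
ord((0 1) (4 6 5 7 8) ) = 10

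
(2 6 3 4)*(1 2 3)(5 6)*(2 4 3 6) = (1 4 6)(2 5)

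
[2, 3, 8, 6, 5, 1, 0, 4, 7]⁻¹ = [6, 5, 0, 1, 7, 4, 3, 8, 2]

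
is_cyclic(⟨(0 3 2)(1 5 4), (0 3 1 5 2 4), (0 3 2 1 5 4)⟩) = no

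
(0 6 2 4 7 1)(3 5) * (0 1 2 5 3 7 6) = (2 4 6 5 7)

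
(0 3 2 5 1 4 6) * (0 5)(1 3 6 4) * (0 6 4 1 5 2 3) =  (0 4 1 5)(2 6)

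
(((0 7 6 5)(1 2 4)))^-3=(0 7 6 5)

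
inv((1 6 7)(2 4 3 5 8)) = (1 7 6)(2 8 5 3 4)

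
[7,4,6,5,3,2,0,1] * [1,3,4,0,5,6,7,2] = [2,5,7,6,0,4,1,3]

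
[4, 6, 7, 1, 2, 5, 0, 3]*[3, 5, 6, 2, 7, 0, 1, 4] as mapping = [0→7, 1→1, 2→4, 3→5, 4→6, 5→0, 6→3, 7→2] 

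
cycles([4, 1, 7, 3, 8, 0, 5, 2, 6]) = (0 4 8 6 5)(2 7)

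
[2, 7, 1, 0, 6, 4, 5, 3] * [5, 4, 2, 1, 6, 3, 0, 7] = [2, 7, 4, 5, 0, 6, 3, 1]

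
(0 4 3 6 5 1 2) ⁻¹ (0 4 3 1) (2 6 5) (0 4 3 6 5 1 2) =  (0 5 1) (2 4 3 6) 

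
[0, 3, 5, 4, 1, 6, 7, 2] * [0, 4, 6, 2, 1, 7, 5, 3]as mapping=[0→0, 1→2, 2→7, 3→1, 4→4, 5→5, 6→3, 7→6]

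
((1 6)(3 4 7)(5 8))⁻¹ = (1 6)(3 7 4)(5 8)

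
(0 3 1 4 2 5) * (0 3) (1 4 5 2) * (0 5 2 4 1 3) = (0 5) (1 2 4 3) 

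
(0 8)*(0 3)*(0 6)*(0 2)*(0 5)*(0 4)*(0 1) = (0 8 3 6 2 5 4 1)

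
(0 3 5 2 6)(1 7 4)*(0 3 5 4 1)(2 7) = (0 5 7 1 2 6 3 4)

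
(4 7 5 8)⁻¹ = (4 8 5 7)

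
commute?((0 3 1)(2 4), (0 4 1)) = no:(0 3 1)(2 4)*(0 4 1) = (0 3)(1 4 2), (0 4 1)*(0 3 1)(2 4) = (0 2 4)(1 3)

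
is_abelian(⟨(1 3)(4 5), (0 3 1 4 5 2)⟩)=no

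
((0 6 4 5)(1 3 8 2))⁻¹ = (0 5 4 6)(1 2 8 3)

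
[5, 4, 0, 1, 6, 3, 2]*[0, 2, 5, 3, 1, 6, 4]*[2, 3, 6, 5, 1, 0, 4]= [4, 3, 2, 6, 1, 5, 0]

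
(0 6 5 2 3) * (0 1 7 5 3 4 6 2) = (0 2 4 6 3 1 7 5)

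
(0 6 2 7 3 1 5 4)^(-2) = (0 5 3 2)(1 7 6 4)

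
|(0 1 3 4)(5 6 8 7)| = 4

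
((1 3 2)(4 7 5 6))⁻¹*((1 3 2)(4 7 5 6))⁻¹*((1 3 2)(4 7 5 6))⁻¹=(4 7 5 6)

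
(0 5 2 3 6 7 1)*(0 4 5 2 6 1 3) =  (0 2)(1 4 5 6 7 3)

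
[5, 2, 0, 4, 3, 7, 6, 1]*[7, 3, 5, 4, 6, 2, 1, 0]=[2, 5, 7, 6, 4, 0, 1, 3]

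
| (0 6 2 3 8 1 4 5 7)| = 9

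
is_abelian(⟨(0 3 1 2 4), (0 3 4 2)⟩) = no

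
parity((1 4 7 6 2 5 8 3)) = odd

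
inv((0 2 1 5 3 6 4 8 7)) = (0 7 8 4 6 3 5 1 2)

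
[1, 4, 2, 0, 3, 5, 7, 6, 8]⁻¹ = [3, 0, 2, 4, 1, 5, 7, 6, 8]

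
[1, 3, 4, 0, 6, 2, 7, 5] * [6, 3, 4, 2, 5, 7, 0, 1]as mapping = [0→3, 1→2, 2→5, 3→6, 4→0, 5→4, 6→1, 7→7]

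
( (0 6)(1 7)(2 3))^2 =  ()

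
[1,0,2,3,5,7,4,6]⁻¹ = [1,0,2,3,6,4,7,5]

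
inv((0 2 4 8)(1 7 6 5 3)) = (0 8 4 2)(1 3 5 6 7)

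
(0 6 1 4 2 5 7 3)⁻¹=(0 3 7 5 2 4 1 6)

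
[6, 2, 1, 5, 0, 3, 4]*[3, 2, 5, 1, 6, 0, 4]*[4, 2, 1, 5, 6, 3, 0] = [6, 3, 1, 4, 5, 2, 0]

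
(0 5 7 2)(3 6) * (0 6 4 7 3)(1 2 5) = (0 1 2 6)(3 4 7 5)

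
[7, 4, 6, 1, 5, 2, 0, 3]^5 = [5, 0, 1, 6, 7, 3, 4, 2]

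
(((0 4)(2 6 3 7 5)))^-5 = (0 4)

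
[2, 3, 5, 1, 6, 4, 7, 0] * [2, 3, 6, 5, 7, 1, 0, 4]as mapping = [0→6, 1→5, 2→1, 3→3, 4→0, 5→7, 6→4, 7→2]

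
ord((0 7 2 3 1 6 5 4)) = 8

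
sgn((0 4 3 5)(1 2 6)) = -1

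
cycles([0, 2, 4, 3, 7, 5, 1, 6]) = (1 2 4 7 6)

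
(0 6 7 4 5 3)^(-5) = (0 6 7 4 5 3)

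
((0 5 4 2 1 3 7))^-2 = (0 3 2 5 7 1 4)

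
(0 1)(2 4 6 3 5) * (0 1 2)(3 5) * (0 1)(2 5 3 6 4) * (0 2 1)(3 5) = (0 3 6 5)(1 2)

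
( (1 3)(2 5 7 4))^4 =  ()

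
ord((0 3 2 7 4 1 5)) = 7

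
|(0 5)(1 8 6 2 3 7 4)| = 14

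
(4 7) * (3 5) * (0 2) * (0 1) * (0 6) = (0 2 1 6)(3 5)(4 7)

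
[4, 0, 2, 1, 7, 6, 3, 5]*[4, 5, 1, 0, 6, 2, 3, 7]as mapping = [0→6, 1→4, 2→1, 3→5, 4→7, 5→3, 6→0, 7→2]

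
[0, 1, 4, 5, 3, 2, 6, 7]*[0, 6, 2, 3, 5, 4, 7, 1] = [0, 6, 5, 4, 3, 2, 7, 1]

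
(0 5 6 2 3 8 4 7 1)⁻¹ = (0 1 7 4 8 3 2 6 5)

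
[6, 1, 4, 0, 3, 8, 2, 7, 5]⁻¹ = [3, 1, 6, 4, 2, 8, 0, 7, 5]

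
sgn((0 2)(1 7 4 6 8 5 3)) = -1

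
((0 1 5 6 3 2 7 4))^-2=(0 7 3 5)(1 4 2 6)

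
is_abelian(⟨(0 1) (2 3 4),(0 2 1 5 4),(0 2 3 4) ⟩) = no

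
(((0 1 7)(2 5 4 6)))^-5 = (0 1 7)(2 6 4 5)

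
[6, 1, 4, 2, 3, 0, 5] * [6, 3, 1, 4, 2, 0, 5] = [5, 3, 2, 1, 4, 6, 0]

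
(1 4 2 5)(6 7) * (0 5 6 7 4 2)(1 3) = (0 5 3 1 2 6 4)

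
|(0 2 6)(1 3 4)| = 3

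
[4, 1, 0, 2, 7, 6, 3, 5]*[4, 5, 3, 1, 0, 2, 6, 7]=[0, 5, 4, 3, 7, 6, 1, 2]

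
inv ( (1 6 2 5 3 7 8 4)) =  (1 4 8 7 3 5 2 6)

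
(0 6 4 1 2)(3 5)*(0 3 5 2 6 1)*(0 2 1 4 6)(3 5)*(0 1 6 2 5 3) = (0 4 5)(2 3 6)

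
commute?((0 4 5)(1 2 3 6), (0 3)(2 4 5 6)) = no:(0 4 5)(1 2 3 6)*(0 3)(2 4 5 6) = (0 5 3 2)(1 4 6), (0 3)(2 4 5 6)*(0 4 5)(1 2 3 6) = (0 6 3 4)(1 2 5)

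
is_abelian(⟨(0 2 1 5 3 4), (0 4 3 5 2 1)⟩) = no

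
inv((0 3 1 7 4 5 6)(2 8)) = (0 6 5 4 7 1 3)(2 8)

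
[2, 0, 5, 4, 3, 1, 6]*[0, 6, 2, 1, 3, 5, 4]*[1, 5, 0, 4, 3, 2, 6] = [0, 1, 2, 4, 5, 6, 3]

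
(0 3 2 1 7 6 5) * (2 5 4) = (0 3 5)(1 7 6 4 2)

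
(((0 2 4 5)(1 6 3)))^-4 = (1 3 6)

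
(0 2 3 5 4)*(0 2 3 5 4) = (0 3 4 2 5)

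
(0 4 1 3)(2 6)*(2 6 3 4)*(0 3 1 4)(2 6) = (0 6 2 1)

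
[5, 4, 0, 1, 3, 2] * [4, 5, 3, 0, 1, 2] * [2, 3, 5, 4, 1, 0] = [5, 3, 1, 0, 2, 4]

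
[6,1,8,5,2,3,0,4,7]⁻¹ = [6,1,4,5,7,3,0,8,2]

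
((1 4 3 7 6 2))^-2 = (1 6 3)(2 7 4)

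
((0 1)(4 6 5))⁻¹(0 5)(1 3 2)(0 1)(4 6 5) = (0 3 2)(1 4)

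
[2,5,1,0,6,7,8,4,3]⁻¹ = [3,2,0,8,7,1,4,5,6]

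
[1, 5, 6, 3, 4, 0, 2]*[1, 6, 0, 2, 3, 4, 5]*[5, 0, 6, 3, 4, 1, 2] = [2, 4, 1, 6, 3, 0, 5]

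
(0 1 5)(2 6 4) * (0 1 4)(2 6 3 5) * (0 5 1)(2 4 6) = (0 6 5)(1 4 2 3)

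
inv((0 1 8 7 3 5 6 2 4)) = (0 4 2 6 5 3 7 8 1)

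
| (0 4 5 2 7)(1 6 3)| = 15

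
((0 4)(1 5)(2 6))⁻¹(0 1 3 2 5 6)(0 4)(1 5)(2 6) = (1 2 4 5 3 6)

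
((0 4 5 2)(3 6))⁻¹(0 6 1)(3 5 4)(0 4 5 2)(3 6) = (1 4 3)(2 5 6)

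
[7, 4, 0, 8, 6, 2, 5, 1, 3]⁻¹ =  [2, 7, 5, 8, 1, 6, 4, 0, 3]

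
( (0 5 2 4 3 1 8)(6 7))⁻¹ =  (0 8 1 3 4 2 5)(6 7)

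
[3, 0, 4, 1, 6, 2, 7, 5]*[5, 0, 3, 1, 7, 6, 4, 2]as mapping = [0→1, 1→5, 2→7, 3→0, 4→4, 5→3, 6→2, 7→6]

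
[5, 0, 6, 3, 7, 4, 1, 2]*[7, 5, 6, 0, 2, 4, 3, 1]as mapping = [0→4, 1→7, 2→3, 3→0, 4→1, 5→2, 6→5, 7→6]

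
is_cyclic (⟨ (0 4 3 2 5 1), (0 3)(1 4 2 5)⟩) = no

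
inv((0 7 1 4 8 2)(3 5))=(0 2 8 4 1 7)(3 5)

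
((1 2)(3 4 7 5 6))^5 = (1 2)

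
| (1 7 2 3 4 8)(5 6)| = 6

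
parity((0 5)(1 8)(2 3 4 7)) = odd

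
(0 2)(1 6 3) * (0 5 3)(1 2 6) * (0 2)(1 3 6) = (0 1 3)(2 5 6)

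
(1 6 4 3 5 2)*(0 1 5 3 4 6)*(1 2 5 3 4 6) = (0 2 3 4 6 1)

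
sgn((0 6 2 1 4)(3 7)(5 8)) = 1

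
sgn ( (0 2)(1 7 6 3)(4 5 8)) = 1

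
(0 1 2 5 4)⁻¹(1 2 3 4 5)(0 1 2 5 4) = (0 4 2 5 3)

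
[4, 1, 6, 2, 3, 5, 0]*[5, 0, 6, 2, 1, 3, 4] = [1, 0, 4, 6, 2, 3, 5]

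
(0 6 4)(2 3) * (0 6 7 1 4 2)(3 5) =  (0 7 1 4 6 2 5 3)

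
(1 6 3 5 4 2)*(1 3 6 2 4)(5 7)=(1 2 3 7 5)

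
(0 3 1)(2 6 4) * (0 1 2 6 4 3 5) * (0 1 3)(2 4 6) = (0 5 1 3 4 2 6)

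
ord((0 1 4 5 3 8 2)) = 7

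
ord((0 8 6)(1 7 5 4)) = 12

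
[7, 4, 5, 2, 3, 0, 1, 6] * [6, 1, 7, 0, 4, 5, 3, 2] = [2, 4, 5, 7, 0, 6, 1, 3]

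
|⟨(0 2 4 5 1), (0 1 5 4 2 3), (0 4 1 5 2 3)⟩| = 720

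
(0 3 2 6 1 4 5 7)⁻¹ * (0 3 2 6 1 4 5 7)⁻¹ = (0 5 1 2)(3 7 4 6)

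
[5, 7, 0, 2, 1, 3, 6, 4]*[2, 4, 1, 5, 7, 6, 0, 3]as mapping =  [0→6, 1→3, 2→2, 3→1, 4→4, 5→5, 6→0, 7→7]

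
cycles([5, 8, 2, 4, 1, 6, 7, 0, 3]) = (0 5 6 7)(1 8 3 4)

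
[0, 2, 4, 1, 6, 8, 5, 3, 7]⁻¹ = [0, 3, 1, 7, 2, 6, 4, 8, 5]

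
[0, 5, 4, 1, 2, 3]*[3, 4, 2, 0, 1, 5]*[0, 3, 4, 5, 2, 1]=[5, 1, 3, 2, 4, 0]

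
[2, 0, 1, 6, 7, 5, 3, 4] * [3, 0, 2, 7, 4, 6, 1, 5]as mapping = [0→2, 1→3, 2→0, 3→1, 4→5, 5→6, 6→7, 7→4]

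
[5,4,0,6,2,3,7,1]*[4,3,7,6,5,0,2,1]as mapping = [0→0,1→5,2→4,3→2,4→7,5→6,6→1,7→3]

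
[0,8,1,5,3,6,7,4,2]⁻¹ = [0,2,8,4,7,3,5,6,1]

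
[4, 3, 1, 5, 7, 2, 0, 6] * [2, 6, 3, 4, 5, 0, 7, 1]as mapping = [0→5, 1→4, 2→6, 3→0, 4→1, 5→3, 6→2, 7→7]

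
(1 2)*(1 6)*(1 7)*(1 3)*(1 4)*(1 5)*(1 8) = (1 2 6 7 3 4 5 8)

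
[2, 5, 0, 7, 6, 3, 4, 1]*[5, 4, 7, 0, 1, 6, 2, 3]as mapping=[0→7, 1→6, 2→5, 3→3, 4→2, 5→0, 6→1, 7→4]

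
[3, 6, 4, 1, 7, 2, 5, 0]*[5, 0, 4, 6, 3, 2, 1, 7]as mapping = [0→6, 1→1, 2→3, 3→0, 4→7, 5→4, 6→2, 7→5]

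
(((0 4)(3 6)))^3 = (0 4)(3 6)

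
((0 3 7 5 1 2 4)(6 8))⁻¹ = (0 4 2 1 5 7 3)(6 8)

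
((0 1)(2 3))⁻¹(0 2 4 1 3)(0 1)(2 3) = (0 2 1 3 4)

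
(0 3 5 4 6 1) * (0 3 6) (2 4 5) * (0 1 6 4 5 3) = (0 4 1) (2 5 3) 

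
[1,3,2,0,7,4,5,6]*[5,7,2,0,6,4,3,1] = [7,0,2,5,1,6,4,3]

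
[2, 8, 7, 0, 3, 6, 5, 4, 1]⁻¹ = [3, 8, 0, 4, 7, 6, 5, 2, 1]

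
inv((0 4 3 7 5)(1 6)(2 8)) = (0 5 7 3 4)(1 6)(2 8)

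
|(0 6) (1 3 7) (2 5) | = 6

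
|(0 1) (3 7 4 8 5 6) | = 6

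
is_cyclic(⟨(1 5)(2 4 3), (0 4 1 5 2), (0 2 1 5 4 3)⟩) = no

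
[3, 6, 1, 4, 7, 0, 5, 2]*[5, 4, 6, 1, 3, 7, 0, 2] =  [1, 0, 4, 3, 2, 5, 7, 6]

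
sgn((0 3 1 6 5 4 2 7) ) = -1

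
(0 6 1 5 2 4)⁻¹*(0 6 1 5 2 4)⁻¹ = (0 2 1)(4 5 6)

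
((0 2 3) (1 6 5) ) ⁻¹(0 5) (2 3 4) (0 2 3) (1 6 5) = (0 4 3) (1 2) 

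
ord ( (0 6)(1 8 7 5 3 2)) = 6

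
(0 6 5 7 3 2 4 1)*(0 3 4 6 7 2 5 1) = (0 7 4)(1 3 5 2 6)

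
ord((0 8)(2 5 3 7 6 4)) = 6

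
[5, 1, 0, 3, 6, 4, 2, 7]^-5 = [0, 1, 2, 3, 4, 5, 6, 7]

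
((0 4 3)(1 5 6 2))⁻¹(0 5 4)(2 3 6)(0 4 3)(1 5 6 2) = (0 2 1)(3 4 6)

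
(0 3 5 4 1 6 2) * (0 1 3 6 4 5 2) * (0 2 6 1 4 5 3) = (0 1 5 3 6 2 4)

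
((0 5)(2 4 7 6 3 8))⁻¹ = (0 5)(2 8 3 6 7 4)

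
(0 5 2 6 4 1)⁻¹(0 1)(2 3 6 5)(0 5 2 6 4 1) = (0 5)(2 6 3 4)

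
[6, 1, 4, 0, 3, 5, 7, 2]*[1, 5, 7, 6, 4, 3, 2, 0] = [2, 5, 4, 1, 6, 3, 0, 7]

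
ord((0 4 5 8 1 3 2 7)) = 8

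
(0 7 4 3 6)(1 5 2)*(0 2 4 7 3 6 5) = (0 3 5 4 6 2 1)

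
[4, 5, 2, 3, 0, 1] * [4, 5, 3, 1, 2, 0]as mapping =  [0→2, 1→0, 2→3, 3→1, 4→4, 5→5]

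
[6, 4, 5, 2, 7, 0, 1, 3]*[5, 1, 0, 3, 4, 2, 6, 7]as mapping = [0→6, 1→4, 2→2, 3→0, 4→7, 5→5, 6→1, 7→3]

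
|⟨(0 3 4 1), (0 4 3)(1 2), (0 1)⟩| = 120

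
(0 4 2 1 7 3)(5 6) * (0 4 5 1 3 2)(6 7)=(0 5 7 2 3 4)(1 6)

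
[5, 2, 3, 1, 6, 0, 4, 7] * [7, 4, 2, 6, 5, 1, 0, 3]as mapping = [0→1, 1→2, 2→6, 3→4, 4→0, 5→7, 6→5, 7→3]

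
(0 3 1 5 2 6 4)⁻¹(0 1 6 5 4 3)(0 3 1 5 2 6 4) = (0 1 3 5 4 2)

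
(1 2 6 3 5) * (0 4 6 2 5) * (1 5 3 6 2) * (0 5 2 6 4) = (1 3 5 2)(4 6)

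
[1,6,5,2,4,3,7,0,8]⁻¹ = [7,0,3,5,4,2,1,6,8]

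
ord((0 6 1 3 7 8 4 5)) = 8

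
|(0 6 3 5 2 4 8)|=7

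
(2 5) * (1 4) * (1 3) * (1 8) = (1 4 3 8) (2 5) 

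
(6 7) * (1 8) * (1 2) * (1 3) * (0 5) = (0 5)(1 8 2 3)(6 7)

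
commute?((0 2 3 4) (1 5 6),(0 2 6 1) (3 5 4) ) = no:(0 2 3 4) (1 5 6)*(0 2 6 1) (3 5 4) = (0 6) (1 4 2 5),(0 2 6 1) (3 5 4)*(0 2 3 4) (1 5 6) = (0 3 6 5) (1 2) 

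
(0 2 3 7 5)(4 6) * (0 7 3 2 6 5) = (0 6 4 5 7)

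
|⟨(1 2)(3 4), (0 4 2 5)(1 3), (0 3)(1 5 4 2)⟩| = 360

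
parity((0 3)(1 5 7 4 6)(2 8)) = even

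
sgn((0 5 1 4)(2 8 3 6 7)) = -1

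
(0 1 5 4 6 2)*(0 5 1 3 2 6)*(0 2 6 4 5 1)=(0 3 6 4 2 1)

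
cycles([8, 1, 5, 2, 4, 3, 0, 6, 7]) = (0 8 7 6)(2 5 3)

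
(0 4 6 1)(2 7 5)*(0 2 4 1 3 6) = (0 1 2 7 5 4)(3 6)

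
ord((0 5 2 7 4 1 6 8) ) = 8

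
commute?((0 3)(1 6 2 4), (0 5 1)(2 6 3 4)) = no:(0 3)(1 6 2 4)*(0 5 1)(2 6 3 4) = (0 4)(1 3 5), (0 5 1)(2 6 3 4)*(0 3)(1 6 2 4) = (0 5 6)(1 3)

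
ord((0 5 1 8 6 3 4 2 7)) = 9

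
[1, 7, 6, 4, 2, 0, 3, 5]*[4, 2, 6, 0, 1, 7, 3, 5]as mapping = [0→2, 1→5, 2→3, 3→1, 4→6, 5→4, 6→0, 7→7]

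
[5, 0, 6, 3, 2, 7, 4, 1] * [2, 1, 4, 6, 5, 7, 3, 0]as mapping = [0→7, 1→2, 2→3, 3→6, 4→4, 5→0, 6→5, 7→1]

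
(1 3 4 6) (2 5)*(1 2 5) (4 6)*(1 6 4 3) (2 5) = (2 6 5) (3 4) 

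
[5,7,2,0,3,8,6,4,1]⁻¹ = [3,8,2,4,7,0,6,1,5]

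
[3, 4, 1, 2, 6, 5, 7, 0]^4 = [4, 0, 7, 6, 3, 5, 2, 1]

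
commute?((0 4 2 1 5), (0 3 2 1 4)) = no:(0 4 2 1 5)*(0 3 2 1 4) = (1 5 3 2 4), (0 3 2 1 4)*(0 4 2 1 5) = (0 3 1 2 5)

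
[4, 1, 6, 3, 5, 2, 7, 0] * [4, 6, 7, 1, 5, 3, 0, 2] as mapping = [0→5, 1→6, 2→0, 3→1, 4→3, 5→7, 6→2, 7→4] 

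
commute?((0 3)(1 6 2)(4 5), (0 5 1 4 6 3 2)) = no:(0 3)(1 6 2)(4 5)*(0 5 1 4 6 3 2) = (0 2 4 1 3 5 6), (0 5 1 4 6 3 2)*(0 3)(1 6 2)(4 5) = (0 4 2 3 1 5 6)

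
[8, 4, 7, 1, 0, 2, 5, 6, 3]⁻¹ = [4, 3, 5, 8, 1, 6, 7, 2, 0]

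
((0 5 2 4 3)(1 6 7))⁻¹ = (0 3 4 2 5)(1 7 6)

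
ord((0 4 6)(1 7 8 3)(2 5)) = 12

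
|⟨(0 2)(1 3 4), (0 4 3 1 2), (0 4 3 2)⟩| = 120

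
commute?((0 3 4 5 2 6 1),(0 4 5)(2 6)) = no:(0 3 4 5 2 6 1)*(0 4 5)(2 6) = (0 3 5 6 1 4),(0 4 5)(2 6)*(0 3 4 5 2 6 1) = (0 5 3 4 2 1)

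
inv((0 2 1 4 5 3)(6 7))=(0 3 5 4 1 2)(6 7)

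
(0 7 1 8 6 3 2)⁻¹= (0 2 3 6 8 1 7)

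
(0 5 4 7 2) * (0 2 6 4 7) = (0 5 7 6 4)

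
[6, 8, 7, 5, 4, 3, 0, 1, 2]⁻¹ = [6, 7, 8, 5, 4, 3, 0, 2, 1]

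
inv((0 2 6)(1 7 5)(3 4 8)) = (0 6 2)(1 5 7)(3 8 4)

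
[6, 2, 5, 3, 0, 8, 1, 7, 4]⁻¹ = [4, 6, 1, 3, 8, 2, 0, 7, 5]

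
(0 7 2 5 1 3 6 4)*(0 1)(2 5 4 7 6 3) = (0 6 7 5)(1 2 4)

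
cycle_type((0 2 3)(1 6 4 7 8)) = 3.5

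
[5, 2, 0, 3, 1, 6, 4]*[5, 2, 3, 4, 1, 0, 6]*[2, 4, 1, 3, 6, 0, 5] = [2, 3, 0, 6, 1, 5, 4]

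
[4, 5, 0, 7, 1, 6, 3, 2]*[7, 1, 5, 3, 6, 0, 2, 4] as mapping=[0→6, 1→0, 2→7, 3→4, 4→1, 5→2, 6→3, 7→5] 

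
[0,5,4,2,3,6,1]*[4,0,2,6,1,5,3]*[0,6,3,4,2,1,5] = [2,1,6,3,5,4,0]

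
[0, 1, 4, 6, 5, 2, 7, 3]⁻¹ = [0, 1, 5, 7, 2, 4, 3, 6]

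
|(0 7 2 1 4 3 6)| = 7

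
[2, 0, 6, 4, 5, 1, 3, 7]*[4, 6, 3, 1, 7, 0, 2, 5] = [3, 4, 2, 7, 0, 6, 1, 5]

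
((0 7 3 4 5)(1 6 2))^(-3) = (0 3 5 7 4)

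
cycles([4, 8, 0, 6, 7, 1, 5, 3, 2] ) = (0 4 7 3 6 5 1 8 2)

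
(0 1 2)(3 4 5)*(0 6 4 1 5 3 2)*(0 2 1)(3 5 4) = (0 4 5 1 2 6 3)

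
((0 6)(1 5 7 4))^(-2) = (1 7)(4 5)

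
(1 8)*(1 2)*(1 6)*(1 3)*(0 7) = (0 7)(1 8 2 6 3)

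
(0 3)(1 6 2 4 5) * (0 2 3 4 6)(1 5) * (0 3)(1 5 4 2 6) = (0 2 1 3 6)(4 5)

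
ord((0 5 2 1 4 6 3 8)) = 8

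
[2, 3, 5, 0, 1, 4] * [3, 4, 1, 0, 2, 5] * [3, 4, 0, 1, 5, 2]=[4, 3, 2, 1, 5, 0]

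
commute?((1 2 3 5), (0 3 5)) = no:(1 2 3 5) * (0 3 5) = (0 3)(1 2 5), (0 3 5) * (1 2 3 5) = (0 5)(1 2 3)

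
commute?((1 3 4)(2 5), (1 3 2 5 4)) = no:(1 3 4)(2 5)*(1 3 2 5 4) = (1 2 4 3), (1 3 2 5 4)*(1 3 4)(2 5) = (1 4 3 5)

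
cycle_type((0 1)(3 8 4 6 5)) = 2.5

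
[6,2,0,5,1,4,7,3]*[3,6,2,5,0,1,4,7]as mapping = [0→4,1→2,2→3,3→1,4→6,5→0,6→7,7→5]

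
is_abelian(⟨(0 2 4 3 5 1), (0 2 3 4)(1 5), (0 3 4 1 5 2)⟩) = no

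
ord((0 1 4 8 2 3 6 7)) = 8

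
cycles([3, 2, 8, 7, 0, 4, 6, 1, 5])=(0 3 7 1 2 8 5 4)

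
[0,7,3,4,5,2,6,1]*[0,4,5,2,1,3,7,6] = [0,6,2,1,3,5,7,4]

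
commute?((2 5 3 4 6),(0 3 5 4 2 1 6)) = no:(2 5 3 4 6)*(0 3 5 4 2 1 6) = (0 3 2 4)(1 6),(0 3 5 4 2 1 6)*(2 5 3 4 6) = (0 4 5 6)(1 2)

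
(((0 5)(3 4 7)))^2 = (3 7 4)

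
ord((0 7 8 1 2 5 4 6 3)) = 9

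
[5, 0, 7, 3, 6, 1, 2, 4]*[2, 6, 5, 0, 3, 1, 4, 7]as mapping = [0→1, 1→2, 2→7, 3→0, 4→4, 5→6, 6→5, 7→3]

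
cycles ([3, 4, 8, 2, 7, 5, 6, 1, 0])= (0 3 2 8) (1 4 7) 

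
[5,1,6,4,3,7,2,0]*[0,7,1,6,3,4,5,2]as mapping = [0→4,1→7,2→5,3→3,4→6,5→2,6→1,7→0]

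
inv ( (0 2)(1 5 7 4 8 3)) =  (0 2)(1 3 8 4 7 5)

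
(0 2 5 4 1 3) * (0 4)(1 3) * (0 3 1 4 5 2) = (1 4)(3 5)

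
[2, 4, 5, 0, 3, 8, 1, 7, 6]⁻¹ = [3, 6, 0, 4, 1, 2, 8, 7, 5]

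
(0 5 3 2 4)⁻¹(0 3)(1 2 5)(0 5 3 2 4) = (1 4 3)(2 5)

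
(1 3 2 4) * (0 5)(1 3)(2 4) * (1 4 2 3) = (0 5)(1 4)(2 3)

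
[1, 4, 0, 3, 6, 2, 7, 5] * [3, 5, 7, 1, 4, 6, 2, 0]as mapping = [0→5, 1→4, 2→3, 3→1, 4→2, 5→7, 6→0, 7→6]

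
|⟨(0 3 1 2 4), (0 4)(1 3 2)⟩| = 120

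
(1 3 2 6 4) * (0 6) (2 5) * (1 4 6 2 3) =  (0 2) (3 5) 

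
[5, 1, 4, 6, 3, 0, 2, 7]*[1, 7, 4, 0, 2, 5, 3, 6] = [5, 7, 2, 3, 0, 1, 4, 6]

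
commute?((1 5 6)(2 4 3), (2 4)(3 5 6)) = no:(1 5 6)(2 4 3) * (2 4)(3 5 6) = (1 6)(3 4 5), (2 4)(3 5 6) * (1 5 6)(2 4 3) = (1 5)(2 3 6)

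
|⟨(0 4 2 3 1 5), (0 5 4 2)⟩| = 720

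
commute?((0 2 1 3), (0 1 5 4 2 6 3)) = no:(0 2 1 3) * (0 1 5 4 2 6 3) = (0 6 3 1)(2 5 4), (0 1 5 4 2 6 3) * (0 2 1 3) = (0 3 2 6)(1 5 4)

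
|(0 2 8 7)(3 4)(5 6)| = 4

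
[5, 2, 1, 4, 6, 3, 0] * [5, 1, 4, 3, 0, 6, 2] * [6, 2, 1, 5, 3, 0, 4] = [4, 3, 2, 6, 1, 5, 0] 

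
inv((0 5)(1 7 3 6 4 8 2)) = (0 5)(1 2 8 4 6 3 7)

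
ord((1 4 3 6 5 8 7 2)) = 8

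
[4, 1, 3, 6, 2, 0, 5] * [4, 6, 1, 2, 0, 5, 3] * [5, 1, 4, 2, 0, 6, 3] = [5, 3, 4, 2, 1, 0, 6]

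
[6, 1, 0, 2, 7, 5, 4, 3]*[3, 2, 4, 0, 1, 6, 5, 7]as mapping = [0→5, 1→2, 2→3, 3→4, 4→7, 5→6, 6→1, 7→0]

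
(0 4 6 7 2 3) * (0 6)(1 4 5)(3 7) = (0 5 1 4)(2 7)(3 6)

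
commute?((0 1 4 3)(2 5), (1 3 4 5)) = no:(0 1 4 3)(2 5)*(1 3 4 5) = (0 3)(1 5 2), (1 3 4 5)*(0 1 4 3)(2 5) = (0 1)(2 5 4)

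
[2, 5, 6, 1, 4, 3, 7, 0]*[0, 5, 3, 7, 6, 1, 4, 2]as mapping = [0→3, 1→1, 2→4, 3→5, 4→6, 5→7, 6→2, 7→0]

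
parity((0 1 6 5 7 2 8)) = even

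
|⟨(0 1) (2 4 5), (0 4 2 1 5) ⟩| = 120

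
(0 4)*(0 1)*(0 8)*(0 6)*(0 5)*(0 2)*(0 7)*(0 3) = (0 4 1 8 6 5 2 7 3)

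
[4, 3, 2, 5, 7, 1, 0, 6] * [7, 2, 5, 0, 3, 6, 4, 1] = [3, 0, 5, 6, 1, 2, 7, 4]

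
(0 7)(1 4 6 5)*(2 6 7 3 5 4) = (0 3 5 1 2 6 4 7)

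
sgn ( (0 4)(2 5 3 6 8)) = -1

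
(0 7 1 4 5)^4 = (0 5 4 1 7)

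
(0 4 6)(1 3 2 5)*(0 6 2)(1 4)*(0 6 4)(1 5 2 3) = (0 5)(3 6 4)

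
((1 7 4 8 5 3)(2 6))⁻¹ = (1 3 5 8 4 7)(2 6)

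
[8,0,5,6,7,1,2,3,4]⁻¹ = [1,5,6,7,8,2,3,4,0]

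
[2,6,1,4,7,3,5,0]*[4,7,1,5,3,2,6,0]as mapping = [0→1,1→6,2→7,3→3,4→0,5→5,6→2,7→4]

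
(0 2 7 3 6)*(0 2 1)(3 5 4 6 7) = (0 1)(2 3 7 5 4 6)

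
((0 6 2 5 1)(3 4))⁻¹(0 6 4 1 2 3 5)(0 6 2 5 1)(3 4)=(0 5 4 1 6 2 3)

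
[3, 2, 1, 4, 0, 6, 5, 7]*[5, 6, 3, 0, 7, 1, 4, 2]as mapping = [0→0, 1→3, 2→6, 3→7, 4→5, 5→4, 6→1, 7→2]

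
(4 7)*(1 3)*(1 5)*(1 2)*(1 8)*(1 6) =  (1 3 5 2 8 6)(4 7)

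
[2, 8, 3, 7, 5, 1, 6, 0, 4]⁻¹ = [7, 5, 0, 2, 8, 4, 6, 3, 1]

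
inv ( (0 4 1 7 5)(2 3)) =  (0 5 7 1 4)(2 3)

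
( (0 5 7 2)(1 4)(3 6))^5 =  (0 5 7 2)(1 4)(3 6)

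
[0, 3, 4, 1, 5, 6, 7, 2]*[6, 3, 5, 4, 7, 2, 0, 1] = [6, 4, 7, 3, 2, 0, 1, 5]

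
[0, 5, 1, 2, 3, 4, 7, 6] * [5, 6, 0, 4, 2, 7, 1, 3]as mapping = [0→5, 1→7, 2→6, 3→0, 4→4, 5→2, 6→3, 7→1]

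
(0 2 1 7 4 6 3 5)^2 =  (0 1 4 3)(2 7 6 5)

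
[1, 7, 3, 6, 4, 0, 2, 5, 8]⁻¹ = [5, 0, 6, 2, 4, 7, 3, 1, 8]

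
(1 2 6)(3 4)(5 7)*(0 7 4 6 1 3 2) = (0 7 5 4 2 1)(3 6)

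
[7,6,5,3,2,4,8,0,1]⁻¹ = [7,8,4,3,5,2,1,0,6]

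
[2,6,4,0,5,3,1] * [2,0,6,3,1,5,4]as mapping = [0→6,1→4,2→1,3→2,4→5,5→3,6→0]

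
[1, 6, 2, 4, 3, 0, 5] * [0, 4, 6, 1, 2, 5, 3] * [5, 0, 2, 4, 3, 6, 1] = [3, 4, 1, 2, 0, 5, 6]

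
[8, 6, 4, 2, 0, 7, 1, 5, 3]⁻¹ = [4, 6, 3, 8, 2, 7, 1, 5, 0]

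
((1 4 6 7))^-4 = ()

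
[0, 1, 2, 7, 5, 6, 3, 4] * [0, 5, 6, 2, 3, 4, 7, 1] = [0, 5, 6, 1, 4, 7, 2, 3]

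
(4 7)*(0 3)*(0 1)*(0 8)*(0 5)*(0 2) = (0 3 1 8 5 2)(4 7)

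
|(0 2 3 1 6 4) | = 6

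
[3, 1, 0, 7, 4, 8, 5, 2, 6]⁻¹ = [2, 1, 7, 0, 4, 6, 8, 3, 5]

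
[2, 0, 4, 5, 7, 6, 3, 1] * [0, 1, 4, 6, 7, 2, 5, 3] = [4, 0, 7, 2, 3, 5, 6, 1]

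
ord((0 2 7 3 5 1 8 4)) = 8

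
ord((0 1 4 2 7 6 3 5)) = 8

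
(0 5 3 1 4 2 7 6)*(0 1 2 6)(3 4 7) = (0 5 4 6 1 7)(2 3)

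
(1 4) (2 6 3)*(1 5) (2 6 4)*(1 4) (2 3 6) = (1 3 2) (4 5) 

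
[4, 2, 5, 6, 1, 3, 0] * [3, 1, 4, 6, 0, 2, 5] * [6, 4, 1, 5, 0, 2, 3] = [6, 0, 1, 2, 4, 3, 5]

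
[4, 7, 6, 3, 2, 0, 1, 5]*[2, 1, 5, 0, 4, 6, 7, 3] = [4, 3, 7, 0, 5, 2, 1, 6]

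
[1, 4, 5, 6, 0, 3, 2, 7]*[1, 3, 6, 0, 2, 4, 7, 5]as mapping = [0→3, 1→2, 2→4, 3→7, 4→1, 5→0, 6→6, 7→5]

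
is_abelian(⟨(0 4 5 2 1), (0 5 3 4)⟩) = no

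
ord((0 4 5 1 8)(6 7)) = 10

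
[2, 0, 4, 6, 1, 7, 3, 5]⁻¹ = [1, 4, 0, 6, 2, 7, 3, 5]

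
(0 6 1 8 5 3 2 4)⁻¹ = (0 4 2 3 5 8 1 6)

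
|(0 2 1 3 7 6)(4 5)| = 6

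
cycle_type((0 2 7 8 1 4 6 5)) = 8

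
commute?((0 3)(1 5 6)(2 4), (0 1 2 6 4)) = no:(0 3)(1 5 6)(2 4)*(0 1 2 6 4) = (0 3 1 5 4 6 2), (0 1 2 6 4)*(0 3)(1 5 6)(2 4) = (0 5 6 2 1 4 3)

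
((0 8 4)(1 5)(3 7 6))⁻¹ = (0 4 8)(1 5)(3 6 7)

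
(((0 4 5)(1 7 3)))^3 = ()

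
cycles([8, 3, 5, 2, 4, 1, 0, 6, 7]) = (0 8 7 6)(1 3 2 5)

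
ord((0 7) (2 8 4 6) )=4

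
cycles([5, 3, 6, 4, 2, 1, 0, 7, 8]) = (0 5 1 3 4 2 6)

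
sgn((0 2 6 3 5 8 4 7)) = -1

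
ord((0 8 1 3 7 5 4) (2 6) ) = 14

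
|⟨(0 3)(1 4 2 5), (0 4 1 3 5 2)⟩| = 48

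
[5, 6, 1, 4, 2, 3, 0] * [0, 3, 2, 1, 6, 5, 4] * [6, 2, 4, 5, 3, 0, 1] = [0, 3, 5, 1, 4, 2, 6]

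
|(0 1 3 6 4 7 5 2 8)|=9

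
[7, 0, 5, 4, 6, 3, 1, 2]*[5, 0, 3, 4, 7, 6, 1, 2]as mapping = [0→2, 1→5, 2→6, 3→7, 4→1, 5→4, 6→0, 7→3]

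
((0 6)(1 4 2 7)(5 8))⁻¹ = (0 6)(1 7 2 4)(5 8)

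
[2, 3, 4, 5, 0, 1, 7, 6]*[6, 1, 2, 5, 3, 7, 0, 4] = [2, 5, 3, 7, 6, 1, 4, 0]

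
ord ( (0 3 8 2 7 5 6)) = 7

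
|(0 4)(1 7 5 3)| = 4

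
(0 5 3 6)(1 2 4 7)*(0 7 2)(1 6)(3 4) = (0 5 4 2 3 1)(6 7)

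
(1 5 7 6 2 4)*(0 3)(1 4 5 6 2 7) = (0 3)(1 6 7 2 5)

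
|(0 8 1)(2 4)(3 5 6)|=6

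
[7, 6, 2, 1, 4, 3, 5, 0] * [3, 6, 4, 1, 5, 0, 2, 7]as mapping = [0→7, 1→2, 2→4, 3→6, 4→5, 5→1, 6→0, 7→3]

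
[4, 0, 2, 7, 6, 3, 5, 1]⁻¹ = [1, 7, 2, 5, 0, 6, 4, 3]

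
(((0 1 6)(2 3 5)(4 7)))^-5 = (0 1 6)(2 3 5)(4 7)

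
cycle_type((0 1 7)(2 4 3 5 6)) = 3.5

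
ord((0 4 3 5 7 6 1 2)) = 8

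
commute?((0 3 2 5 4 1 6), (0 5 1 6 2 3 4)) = no:(0 3 2 5 4 1 6)*(0 5 1 6 2 3 4) = (0 4 6 5)(1 2), (0 5 1 6 2 3 4)*(0 3 2 5 4 1 6) = (0 4 3 1)(5 6)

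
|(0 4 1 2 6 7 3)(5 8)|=14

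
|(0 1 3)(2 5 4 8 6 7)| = 6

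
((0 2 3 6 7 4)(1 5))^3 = (0 6)(1 5)(2 7)(3 4)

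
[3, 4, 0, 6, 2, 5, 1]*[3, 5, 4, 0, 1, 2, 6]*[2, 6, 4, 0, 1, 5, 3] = [2, 6, 0, 3, 1, 4, 5]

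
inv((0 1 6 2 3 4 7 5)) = (0 5 7 4 3 2 6 1)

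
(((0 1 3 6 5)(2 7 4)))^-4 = (0 1 3 6 5)(2 4 7)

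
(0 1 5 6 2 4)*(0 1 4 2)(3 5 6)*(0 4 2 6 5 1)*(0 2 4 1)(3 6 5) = (0 4 2 5 6 1 3)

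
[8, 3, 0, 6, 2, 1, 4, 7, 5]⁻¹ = [2, 5, 4, 1, 6, 8, 3, 7, 0]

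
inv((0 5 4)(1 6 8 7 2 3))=(0 4 5)(1 3 2 7 8 6)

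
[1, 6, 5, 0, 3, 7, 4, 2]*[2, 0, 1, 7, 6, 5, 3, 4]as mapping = [0→0, 1→3, 2→5, 3→2, 4→7, 5→4, 6→6, 7→1]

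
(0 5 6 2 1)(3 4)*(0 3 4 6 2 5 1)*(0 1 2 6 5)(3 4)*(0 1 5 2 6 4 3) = (0 6 1 3 2 5 4)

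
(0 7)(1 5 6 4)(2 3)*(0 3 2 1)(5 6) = (0 7 3 1 6 4)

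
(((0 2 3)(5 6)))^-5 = (0 2 3)(5 6)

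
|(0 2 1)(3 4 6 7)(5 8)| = 12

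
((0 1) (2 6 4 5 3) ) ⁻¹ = (0 1) (2 3 5 4 6) 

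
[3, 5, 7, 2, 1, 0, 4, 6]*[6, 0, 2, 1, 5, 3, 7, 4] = [1, 3, 4, 2, 0, 6, 5, 7]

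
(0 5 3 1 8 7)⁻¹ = (0 7 8 1 3 5)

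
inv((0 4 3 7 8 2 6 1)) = (0 1 6 2 8 7 3 4)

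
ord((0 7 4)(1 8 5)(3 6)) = 6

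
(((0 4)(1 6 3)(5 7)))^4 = (1 6 3)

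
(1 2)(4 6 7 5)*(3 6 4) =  (1 2)(3 6 7 5)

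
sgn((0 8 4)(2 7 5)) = 1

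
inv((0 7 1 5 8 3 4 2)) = (0 2 4 3 8 5 1 7)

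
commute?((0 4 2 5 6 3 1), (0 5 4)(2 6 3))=no:(0 4 2 5 6 3 1)*(0 5 4)(2 6 3)=(1 5 3)(2 4 6), (0 5 4)(2 6 3)*(0 4 2 5 6 3 1)=(0 6 1)(2 3 5)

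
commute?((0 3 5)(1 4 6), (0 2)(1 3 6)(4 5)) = no:(0 3 5)(1 4 6) * (0 2)(1 3 6)(4 5) = (0 6 3 4 1 5 2), (0 2)(1 3 6)(4 5) * (0 3 5)(1 4 6) = (0 2 3 1 5 6 4)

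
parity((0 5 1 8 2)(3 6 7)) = even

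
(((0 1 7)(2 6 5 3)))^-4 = (0 7 1)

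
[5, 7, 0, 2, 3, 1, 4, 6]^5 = [4, 2, 6, 7, 1, 3, 5, 0]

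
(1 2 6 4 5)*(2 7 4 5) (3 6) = (1 7 4 2 3 6 5) 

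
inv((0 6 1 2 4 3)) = (0 3 4 2 1 6)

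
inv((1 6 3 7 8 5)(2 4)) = (1 5 8 7 3 6)(2 4)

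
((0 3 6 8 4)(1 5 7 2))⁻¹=(0 4 8 6 3)(1 2 7 5)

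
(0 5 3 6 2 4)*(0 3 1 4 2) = (0 5 1 4 3 6)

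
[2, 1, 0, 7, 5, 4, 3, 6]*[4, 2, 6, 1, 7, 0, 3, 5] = [6, 2, 4, 5, 0, 7, 1, 3]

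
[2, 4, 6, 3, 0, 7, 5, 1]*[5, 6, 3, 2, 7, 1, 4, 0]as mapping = [0→3, 1→7, 2→4, 3→2, 4→5, 5→0, 6→1, 7→6]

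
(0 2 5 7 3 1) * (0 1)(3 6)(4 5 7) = (0 2 7 6 3)(4 5)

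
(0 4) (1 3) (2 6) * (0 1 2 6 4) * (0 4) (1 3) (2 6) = (0 4 3 6 2) 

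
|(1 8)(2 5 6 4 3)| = 10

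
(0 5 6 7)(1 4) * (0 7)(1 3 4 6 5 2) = (0 2 1 6)(3 4)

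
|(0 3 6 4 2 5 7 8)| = 8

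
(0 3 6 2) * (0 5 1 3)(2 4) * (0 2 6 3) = (0 2 5 1)(4 6)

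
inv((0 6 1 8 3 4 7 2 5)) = (0 5 2 7 4 3 8 1 6)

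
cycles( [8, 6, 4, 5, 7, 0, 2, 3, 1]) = (0 8 1 6 2 4 7 3 5)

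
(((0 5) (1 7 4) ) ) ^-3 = (0 5) 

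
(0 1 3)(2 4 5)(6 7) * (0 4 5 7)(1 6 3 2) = (0 6)(1 2 5)(3 4 7)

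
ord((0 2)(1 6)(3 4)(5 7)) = 2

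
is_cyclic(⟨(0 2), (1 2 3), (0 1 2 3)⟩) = no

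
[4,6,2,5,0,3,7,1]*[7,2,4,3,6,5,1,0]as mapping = [0→6,1→1,2→4,3→5,4→7,5→3,6→0,7→2]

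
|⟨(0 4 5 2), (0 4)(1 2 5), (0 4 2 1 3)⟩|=720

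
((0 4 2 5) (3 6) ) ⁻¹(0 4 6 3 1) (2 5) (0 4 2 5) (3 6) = (0 5) (1 4 2 3 6) 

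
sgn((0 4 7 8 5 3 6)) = 1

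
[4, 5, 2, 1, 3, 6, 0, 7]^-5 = [4, 5, 2, 1, 3, 6, 0, 7]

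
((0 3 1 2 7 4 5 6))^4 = (0 7)(1 5)(2 6)(3 4)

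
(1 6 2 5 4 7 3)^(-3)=(1 4 6 7 2 3 5)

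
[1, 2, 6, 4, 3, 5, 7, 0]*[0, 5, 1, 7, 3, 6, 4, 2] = [5, 1, 4, 3, 7, 6, 2, 0]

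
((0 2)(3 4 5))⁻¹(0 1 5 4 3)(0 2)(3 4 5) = (1 3 5 4 2)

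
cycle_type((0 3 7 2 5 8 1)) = 7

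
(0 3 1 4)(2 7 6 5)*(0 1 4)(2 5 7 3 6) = (0 6 7 2 3 4 1)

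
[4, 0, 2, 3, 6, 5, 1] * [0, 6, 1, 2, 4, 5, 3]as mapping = [0→4, 1→0, 2→1, 3→2, 4→3, 5→5, 6→6]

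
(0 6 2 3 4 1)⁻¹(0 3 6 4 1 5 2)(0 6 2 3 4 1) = (0 5 3 6 4 2 1)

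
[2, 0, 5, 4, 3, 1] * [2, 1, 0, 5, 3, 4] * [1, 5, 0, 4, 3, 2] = [1, 0, 3, 4, 2, 5]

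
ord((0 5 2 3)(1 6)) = 4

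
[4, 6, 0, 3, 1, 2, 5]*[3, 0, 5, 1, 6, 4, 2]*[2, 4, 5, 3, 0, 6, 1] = [1, 5, 3, 4, 2, 6, 0]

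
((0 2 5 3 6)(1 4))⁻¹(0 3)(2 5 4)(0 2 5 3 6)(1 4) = (1 5 3)(2 6)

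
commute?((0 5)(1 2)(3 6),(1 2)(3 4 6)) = no:(0 5)(1 2)(3 6) * (1 2)(3 4 6) = (0 5)(4 6),(1 2)(3 4 6) * (0 5)(1 2)(3 6) = (0 5)(3 4)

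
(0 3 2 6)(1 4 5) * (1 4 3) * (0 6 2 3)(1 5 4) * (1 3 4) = (0 5 3 4 1)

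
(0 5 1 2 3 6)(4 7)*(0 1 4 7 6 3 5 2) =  (0 2 5 4 6 1)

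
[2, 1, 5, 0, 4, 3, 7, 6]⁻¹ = [3, 1, 0, 5, 4, 2, 7, 6]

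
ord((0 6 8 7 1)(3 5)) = 10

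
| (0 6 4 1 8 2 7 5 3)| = 9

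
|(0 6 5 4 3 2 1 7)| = 8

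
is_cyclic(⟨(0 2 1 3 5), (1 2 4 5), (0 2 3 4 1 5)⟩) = no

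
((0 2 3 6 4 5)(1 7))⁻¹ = (0 5 4 6 3 2)(1 7)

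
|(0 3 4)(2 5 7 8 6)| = 15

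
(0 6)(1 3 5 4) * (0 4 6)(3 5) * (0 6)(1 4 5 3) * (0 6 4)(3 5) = (0 4)(1 5 6 3)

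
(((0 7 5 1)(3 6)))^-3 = (0 7 5 1)(3 6)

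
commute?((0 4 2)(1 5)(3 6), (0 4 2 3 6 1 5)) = no:(0 4 2)(1 5)(3 6)*(0 4 2 3 6 1 5) = (0 2 4 3 1), (0 4 2 3 6 1 5)*(0 4 2)(1 5)(3 6) = (0 2 6 5 4)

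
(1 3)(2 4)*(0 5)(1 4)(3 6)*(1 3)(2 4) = (0 5)(1 6)(2 3)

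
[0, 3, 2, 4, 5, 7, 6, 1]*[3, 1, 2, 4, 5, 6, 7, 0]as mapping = [0→3, 1→4, 2→2, 3→5, 4→6, 5→0, 6→7, 7→1]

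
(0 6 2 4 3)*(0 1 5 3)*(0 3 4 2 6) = (1 5 4 3)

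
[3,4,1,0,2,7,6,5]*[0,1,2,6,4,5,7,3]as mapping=[0→6,1→4,2→1,3→0,4→2,5→3,6→7,7→5]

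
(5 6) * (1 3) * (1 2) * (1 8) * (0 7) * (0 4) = (0 7 4)(1 3 2 8)(5 6)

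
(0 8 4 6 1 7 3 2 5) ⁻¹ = (0 5 2 3 7 1 6 4 8) 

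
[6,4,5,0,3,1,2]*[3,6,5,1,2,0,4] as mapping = [0→4,1→2,2→0,3→3,4→1,5→6,6→5] 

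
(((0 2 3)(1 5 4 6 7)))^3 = (1 6 5 7 4)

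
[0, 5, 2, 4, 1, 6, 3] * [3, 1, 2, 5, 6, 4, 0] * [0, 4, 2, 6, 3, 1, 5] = [6, 3, 2, 5, 4, 0, 1]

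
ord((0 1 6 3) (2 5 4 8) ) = 4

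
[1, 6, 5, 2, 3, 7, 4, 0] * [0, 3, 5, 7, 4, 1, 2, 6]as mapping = [0→3, 1→2, 2→1, 3→5, 4→7, 5→6, 6→4, 7→0]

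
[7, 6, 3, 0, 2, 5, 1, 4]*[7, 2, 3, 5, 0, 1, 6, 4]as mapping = [0→4, 1→6, 2→5, 3→7, 4→3, 5→1, 6→2, 7→0]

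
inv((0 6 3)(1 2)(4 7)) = (0 3 6)(1 2)(4 7)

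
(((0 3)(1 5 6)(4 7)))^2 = (1 6 5)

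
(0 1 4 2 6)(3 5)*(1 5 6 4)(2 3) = (0 5 2 4 3 6)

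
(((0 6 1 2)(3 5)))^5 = (0 6 1 2)(3 5)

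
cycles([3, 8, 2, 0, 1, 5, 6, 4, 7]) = (0 3)(1 8 7 4)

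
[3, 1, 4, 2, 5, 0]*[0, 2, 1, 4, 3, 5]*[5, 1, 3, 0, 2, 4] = [2, 3, 0, 1, 4, 5]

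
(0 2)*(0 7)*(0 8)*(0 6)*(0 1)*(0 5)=(0 2 7 8 6 1 5)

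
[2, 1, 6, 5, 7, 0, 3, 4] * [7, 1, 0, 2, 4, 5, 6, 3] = [0, 1, 6, 5, 3, 7, 2, 4]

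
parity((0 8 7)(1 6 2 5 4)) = even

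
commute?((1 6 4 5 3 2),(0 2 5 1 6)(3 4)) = no:(1 6 4 5 3 2)*(0 2 5 1 6)(3 4) = (0 2 6 3 5 4 1),(0 2 5 1 6)(3 4)*(1 6 4 5 3 2) = (0 1 4 2 3 5 6)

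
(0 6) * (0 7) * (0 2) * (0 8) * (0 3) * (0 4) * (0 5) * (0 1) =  (0 6 7 2 8 3 4 5 1)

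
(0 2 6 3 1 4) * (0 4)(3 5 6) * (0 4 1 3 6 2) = (1 4)(2 6 5)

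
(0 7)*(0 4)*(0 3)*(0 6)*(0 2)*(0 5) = (0 7 4 3 6 2 5)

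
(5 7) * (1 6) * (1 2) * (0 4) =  (0 4)(1 6 2)(5 7)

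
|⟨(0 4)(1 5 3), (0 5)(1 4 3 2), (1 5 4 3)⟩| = 720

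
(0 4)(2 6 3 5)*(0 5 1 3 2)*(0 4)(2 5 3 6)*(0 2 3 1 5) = (0 2 3 5 4 1 6)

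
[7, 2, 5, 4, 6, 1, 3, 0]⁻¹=[7, 5, 1, 6, 3, 2, 4, 0]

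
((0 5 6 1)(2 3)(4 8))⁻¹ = (0 1 6 5)(2 3)(4 8)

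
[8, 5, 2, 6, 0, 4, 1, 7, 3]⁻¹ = [4, 6, 2, 8, 5, 1, 3, 7, 0]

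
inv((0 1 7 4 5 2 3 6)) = (0 6 3 2 5 4 7 1)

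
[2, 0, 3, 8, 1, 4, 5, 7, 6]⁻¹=[1, 4, 0, 2, 5, 6, 8, 7, 3]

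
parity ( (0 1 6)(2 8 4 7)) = odd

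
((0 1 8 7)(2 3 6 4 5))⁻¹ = (0 7 8 1)(2 5 4 6 3)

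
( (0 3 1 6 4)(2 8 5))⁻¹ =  (0 4 6 1 3)(2 5 8)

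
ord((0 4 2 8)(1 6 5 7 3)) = 20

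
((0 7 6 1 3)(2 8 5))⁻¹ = (0 3 1 6 7)(2 5 8)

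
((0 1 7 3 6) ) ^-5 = () 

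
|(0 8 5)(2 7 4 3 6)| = 15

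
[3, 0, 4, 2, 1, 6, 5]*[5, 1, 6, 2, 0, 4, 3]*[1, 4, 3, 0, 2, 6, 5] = [3, 6, 1, 5, 4, 0, 2]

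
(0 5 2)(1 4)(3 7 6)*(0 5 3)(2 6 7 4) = (0 3 4 1 2 5 6)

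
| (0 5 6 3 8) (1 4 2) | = 15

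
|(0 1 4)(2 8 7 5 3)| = 15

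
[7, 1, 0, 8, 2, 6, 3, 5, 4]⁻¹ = [2, 1, 4, 6, 8, 7, 5, 0, 3]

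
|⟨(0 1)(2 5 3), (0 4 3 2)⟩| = 720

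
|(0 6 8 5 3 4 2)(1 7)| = 14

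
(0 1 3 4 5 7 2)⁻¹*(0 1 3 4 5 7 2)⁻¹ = (0 7 4 1 2 5 3)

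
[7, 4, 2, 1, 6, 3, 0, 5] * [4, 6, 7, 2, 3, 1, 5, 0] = [0, 3, 7, 6, 5, 2, 4, 1] 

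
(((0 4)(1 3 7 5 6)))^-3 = (0 4)(1 7 6 3 5)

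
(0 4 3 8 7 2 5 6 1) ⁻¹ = (0 1 6 5 2 7 8 3 4) 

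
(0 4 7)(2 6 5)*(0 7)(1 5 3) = (0 4)(1 5 2 6 3)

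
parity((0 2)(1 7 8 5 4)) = odd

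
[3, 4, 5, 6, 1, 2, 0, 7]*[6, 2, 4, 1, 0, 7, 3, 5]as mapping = [0→1, 1→0, 2→7, 3→3, 4→2, 5→4, 6→6, 7→5]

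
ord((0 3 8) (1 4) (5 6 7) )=6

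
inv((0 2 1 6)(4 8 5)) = (0 6 1 2)(4 5 8)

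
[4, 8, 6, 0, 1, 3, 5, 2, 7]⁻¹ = [3, 4, 7, 5, 0, 6, 2, 8, 1]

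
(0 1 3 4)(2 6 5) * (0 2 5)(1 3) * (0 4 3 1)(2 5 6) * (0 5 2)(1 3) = (0 3 1 5 6 4 2)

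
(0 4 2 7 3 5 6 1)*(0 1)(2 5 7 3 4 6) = (0 6)(2 3 7 4 5)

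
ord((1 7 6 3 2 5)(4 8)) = 6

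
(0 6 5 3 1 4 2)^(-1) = (0 2 4 1 3 5 6)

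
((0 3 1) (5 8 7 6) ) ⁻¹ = (0 1 3) (5 6 7 8) 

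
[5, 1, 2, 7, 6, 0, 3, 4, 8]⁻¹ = [5, 1, 2, 6, 7, 0, 4, 3, 8]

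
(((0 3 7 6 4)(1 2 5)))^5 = (1 5 2)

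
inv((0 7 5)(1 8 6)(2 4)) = (0 5 7)(1 6 8)(2 4)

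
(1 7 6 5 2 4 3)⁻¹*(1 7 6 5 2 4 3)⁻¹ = (1 4 5 7 3 2 6)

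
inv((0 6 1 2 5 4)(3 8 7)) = (0 4 5 2 1 6)(3 7 8)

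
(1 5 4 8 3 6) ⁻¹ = (1 6 3 8 4 5) 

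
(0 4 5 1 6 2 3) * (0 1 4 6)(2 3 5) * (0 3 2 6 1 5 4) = (0 1 3 5)(2 4 6)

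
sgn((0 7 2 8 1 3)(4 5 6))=-1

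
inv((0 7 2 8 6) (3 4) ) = (0 6 8 2 7) (3 4) 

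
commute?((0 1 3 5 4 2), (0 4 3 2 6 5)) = no:(0 1 3 5 4 2)*(0 4 3 2 6 5) = (0 1 2 4 6 5 3), (0 4 3 2 6 5)*(0 1 3 5 4 2) = (0 2 6 4 5 1 3)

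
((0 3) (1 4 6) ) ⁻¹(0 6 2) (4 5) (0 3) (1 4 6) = (1 2 3) (5 6) 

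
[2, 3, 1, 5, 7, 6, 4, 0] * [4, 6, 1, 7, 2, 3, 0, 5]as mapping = [0→1, 1→7, 2→6, 3→3, 4→5, 5→0, 6→2, 7→4]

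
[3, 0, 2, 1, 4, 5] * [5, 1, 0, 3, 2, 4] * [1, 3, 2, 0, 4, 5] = [0, 5, 1, 3, 2, 4]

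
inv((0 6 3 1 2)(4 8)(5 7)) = (0 2 1 3 6)(4 8)(5 7)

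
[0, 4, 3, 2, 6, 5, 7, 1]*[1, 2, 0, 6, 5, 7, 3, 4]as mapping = [0→1, 1→5, 2→6, 3→0, 4→3, 5→7, 6→4, 7→2]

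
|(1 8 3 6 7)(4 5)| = 10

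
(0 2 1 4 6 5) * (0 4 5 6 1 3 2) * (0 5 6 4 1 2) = (0 5 1 6 4 2 3) 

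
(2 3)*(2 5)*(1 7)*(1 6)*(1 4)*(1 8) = (1 7 6 4 8)(2 3 5)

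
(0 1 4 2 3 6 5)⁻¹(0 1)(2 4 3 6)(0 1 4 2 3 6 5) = (1 4)(2 6 5 3)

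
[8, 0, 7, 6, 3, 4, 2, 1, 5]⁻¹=[1, 7, 6, 4, 5, 8, 3, 2, 0]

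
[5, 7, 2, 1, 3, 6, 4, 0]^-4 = [4, 5, 2, 0, 7, 3, 1, 6]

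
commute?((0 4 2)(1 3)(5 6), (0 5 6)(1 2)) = no:(0 4 2)(1 3)(5 6) * (0 5 6)(1 2) = (0 4 1 3 2 5), (0 5 6)(1 2) * (0 4 2)(1 3)(5 6) = (0 6 4 2 3 1)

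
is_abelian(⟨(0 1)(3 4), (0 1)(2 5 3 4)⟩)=no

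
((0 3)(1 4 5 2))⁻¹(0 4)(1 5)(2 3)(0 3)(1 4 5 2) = (0 1)(2 4)(3 5)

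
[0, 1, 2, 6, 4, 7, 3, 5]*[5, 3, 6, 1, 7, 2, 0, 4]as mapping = [0→5, 1→3, 2→6, 3→0, 4→7, 5→4, 6→1, 7→2]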